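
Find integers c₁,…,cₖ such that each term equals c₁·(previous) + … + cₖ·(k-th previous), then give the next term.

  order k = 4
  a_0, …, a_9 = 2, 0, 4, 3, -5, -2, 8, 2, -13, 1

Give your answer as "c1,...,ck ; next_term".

-1,-1,-1,1 ; 18

  a_4 = -1·3 + -1·4 + -1·0 + 1·2 = -5
  a_5 = -1·-5 + -1·3 + -1·4 + 1·0 = -2
  a_6 = -1·-2 + -1·-5 + -1·3 + 1·4 = 8
  a_7 = -1·8 + -1·-2 + -1·-5 + 1·3 = 2
  a_8 = -1·2 + -1·8 + -1·-2 + 1·-5 = -13
  a_9 = -1·-13 + -1·2 + -1·8 + 1·-2 = 1
  a_10 = -1·1 + -1·-13 + -1·2 + 1·8 = 18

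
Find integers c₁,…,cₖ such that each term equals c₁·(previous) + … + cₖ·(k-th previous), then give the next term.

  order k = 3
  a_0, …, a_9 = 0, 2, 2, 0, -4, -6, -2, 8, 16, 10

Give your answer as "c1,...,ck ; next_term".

1,-1,-1 ; -14

  a_3 = 1·2 + -1·2 + -1·0 = 0
  a_4 = 1·0 + -1·2 + -1·2 = -4
  a_5 = 1·-4 + -1·0 + -1·2 = -6
  a_6 = 1·-6 + -1·-4 + -1·0 = -2
  a_7 = 1·-2 + -1·-6 + -1·-4 = 8
  a_8 = 1·8 + -1·-2 + -1·-6 = 16
  a_9 = 1·16 + -1·8 + -1·-2 = 10
  a_10 = 1·10 + -1·16 + -1·8 = -14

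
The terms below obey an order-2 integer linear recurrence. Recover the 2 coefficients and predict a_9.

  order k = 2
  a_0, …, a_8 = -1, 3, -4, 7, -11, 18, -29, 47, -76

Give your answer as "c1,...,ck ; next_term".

-1,1 ; 123

  a_2 = -1·3 + 1·-1 = -4
  a_3 = -1·-4 + 1·3 = 7
  a_4 = -1·7 + 1·-4 = -11
  a_5 = -1·-11 + 1·7 = 18
  a_6 = -1·18 + 1·-11 = -29
  a_7 = -1·-29 + 1·18 = 47
  a_8 = -1·47 + 1·-29 = -76
  a_9 = -1·-76 + 1·47 = 123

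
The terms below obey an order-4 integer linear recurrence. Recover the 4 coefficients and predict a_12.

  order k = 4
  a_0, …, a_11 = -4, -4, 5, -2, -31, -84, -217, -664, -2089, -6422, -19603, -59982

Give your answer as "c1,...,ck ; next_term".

  a_4 = 3·-2 + -1·5 + 3·-4 + 2·-4 = -31
  a_5 = 3·-31 + -1·-2 + 3·5 + 2·-4 = -84
  a_6 = 3·-84 + -1·-31 + 3·-2 + 2·5 = -217
  a_7 = 3·-217 + -1·-84 + 3·-31 + 2·-2 = -664
  a_8 = 3·-664 + -1·-217 + 3·-84 + 2·-31 = -2089
  a_9 = 3·-2089 + -1·-664 + 3·-217 + 2·-84 = -6422
  a_10 = 3·-6422 + -1·-2089 + 3·-664 + 2·-217 = -19603
  a_11 = 3·-19603 + -1·-6422 + 3·-2089 + 2·-664 = -59982
  a_12 = 3·-59982 + -1·-19603 + 3·-6422 + 2·-2089 = -183787

3,-1,3,2 ; -183787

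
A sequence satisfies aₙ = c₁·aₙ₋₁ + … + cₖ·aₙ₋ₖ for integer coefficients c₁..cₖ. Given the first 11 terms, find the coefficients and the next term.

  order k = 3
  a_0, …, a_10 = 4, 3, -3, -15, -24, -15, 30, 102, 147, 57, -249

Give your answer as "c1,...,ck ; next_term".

  a_3 = 1·-3 + 0·3 + -3·4 = -15
  a_4 = 1·-15 + 0·-3 + -3·3 = -24
  a_5 = 1·-24 + 0·-15 + -3·-3 = -15
  a_6 = 1·-15 + 0·-24 + -3·-15 = 30
  a_7 = 1·30 + 0·-15 + -3·-24 = 102
  a_8 = 1·102 + 0·30 + -3·-15 = 147
  a_9 = 1·147 + 0·102 + -3·30 = 57
  a_10 = 1·57 + 0·147 + -3·102 = -249
  a_11 = 1·-249 + 0·57 + -3·147 = -690

1,0,-3 ; -690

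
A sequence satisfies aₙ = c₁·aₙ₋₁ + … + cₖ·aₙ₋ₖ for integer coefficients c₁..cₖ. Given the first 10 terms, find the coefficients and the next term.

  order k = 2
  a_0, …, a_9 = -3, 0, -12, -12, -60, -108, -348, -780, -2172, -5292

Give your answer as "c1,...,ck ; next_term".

1,4 ; -13980

  a_2 = 1·0 + 4·-3 = -12
  a_3 = 1·-12 + 4·0 = -12
  a_4 = 1·-12 + 4·-12 = -60
  a_5 = 1·-60 + 4·-12 = -108
  a_6 = 1·-108 + 4·-60 = -348
  a_7 = 1·-348 + 4·-108 = -780
  a_8 = 1·-780 + 4·-348 = -2172
  a_9 = 1·-2172 + 4·-780 = -5292
  a_10 = 1·-5292 + 4·-2172 = -13980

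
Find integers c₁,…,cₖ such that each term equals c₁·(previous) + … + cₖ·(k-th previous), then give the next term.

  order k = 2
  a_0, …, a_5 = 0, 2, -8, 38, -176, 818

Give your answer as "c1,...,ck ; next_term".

  a_2 = -4·2 + 3·0 = -8
  a_3 = -4·-8 + 3·2 = 38
  a_4 = -4·38 + 3·-8 = -176
  a_5 = -4·-176 + 3·38 = 818
  a_6 = -4·818 + 3·-176 = -3800

-4,3 ; -3800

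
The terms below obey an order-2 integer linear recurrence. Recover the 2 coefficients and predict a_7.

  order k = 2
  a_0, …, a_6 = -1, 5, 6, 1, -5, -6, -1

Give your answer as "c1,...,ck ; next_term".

1,-1 ; 5

  a_2 = 1·5 + -1·-1 = 6
  a_3 = 1·6 + -1·5 = 1
  a_4 = 1·1 + -1·6 = -5
  a_5 = 1·-5 + -1·1 = -6
  a_6 = 1·-6 + -1·-5 = -1
  a_7 = 1·-1 + -1·-6 = 5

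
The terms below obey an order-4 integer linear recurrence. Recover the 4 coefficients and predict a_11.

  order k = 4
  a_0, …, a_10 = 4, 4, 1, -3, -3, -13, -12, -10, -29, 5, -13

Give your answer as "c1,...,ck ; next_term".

0,1,2,-3 ; -23

  a_4 = 0·-3 + 1·1 + 2·4 + -3·4 = -3
  a_5 = 0·-3 + 1·-3 + 2·1 + -3·4 = -13
  a_6 = 0·-13 + 1·-3 + 2·-3 + -3·1 = -12
  a_7 = 0·-12 + 1·-13 + 2·-3 + -3·-3 = -10
  a_8 = 0·-10 + 1·-12 + 2·-13 + -3·-3 = -29
  a_9 = 0·-29 + 1·-10 + 2·-12 + -3·-13 = 5
  a_10 = 0·5 + 1·-29 + 2·-10 + -3·-12 = -13
  a_11 = 0·-13 + 1·5 + 2·-29 + -3·-10 = -23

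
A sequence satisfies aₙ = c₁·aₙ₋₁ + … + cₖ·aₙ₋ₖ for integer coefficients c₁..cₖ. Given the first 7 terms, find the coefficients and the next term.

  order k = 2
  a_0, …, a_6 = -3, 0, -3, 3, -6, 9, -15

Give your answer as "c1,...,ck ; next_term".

  a_2 = -1·0 + 1·-3 = -3
  a_3 = -1·-3 + 1·0 = 3
  a_4 = -1·3 + 1·-3 = -6
  a_5 = -1·-6 + 1·3 = 9
  a_6 = -1·9 + 1·-6 = -15
  a_7 = -1·-15 + 1·9 = 24

-1,1 ; 24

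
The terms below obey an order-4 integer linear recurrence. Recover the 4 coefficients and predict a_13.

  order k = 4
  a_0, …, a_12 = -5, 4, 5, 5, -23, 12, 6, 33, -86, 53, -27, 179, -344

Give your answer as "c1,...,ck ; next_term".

-1,-1,-2,1 ; 272

  a_4 = -1·5 + -1·5 + -2·4 + 1·-5 = -23
  a_5 = -1·-23 + -1·5 + -2·5 + 1·4 = 12
  a_6 = -1·12 + -1·-23 + -2·5 + 1·5 = 6
  a_7 = -1·6 + -1·12 + -2·-23 + 1·5 = 33
  a_8 = -1·33 + -1·6 + -2·12 + 1·-23 = -86
  a_9 = -1·-86 + -1·33 + -2·6 + 1·12 = 53
  a_10 = -1·53 + -1·-86 + -2·33 + 1·6 = -27
  a_11 = -1·-27 + -1·53 + -2·-86 + 1·33 = 179
  a_12 = -1·179 + -1·-27 + -2·53 + 1·-86 = -344
  a_13 = -1·-344 + -1·179 + -2·-27 + 1·53 = 272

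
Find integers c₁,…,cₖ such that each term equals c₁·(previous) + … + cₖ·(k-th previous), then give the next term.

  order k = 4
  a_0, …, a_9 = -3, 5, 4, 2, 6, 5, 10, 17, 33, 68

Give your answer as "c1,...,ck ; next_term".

  a_4 = 2·2 + 1·4 + -1·5 + -1·-3 = 6
  a_5 = 2·6 + 1·2 + -1·4 + -1·5 = 5
  a_6 = 2·5 + 1·6 + -1·2 + -1·4 = 10
  a_7 = 2·10 + 1·5 + -1·6 + -1·2 = 17
  a_8 = 2·17 + 1·10 + -1·5 + -1·6 = 33
  a_9 = 2·33 + 1·17 + -1·10 + -1·5 = 68
  a_10 = 2·68 + 1·33 + -1·17 + -1·10 = 142

2,1,-1,-1 ; 142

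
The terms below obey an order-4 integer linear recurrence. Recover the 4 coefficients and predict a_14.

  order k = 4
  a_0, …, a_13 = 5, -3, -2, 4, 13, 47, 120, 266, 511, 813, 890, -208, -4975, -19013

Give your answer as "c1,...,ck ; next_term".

3,-1,-3,-2 ; -53220

  a_4 = 3·4 + -1·-2 + -3·-3 + -2·5 = 13
  a_5 = 3·13 + -1·4 + -3·-2 + -2·-3 = 47
  a_6 = 3·47 + -1·13 + -3·4 + -2·-2 = 120
  a_7 = 3·120 + -1·47 + -3·13 + -2·4 = 266
  a_8 = 3·266 + -1·120 + -3·47 + -2·13 = 511
  a_9 = 3·511 + -1·266 + -3·120 + -2·47 = 813
  a_10 = 3·813 + -1·511 + -3·266 + -2·120 = 890
  a_11 = 3·890 + -1·813 + -3·511 + -2·266 = -208
  a_12 = 3·-208 + -1·890 + -3·813 + -2·511 = -4975
  a_13 = 3·-4975 + -1·-208 + -3·890 + -2·813 = -19013
  a_14 = 3·-19013 + -1·-4975 + -3·-208 + -2·890 = -53220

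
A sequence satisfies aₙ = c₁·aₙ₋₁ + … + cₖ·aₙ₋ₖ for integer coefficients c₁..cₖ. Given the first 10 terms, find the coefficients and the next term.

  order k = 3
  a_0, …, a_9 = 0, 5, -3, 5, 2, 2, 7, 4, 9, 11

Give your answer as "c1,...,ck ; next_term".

0,1,1 ; 13

  a_3 = 0·-3 + 1·5 + 1·0 = 5
  a_4 = 0·5 + 1·-3 + 1·5 = 2
  a_5 = 0·2 + 1·5 + 1·-3 = 2
  a_6 = 0·2 + 1·2 + 1·5 = 7
  a_7 = 0·7 + 1·2 + 1·2 = 4
  a_8 = 0·4 + 1·7 + 1·2 = 9
  a_9 = 0·9 + 1·4 + 1·7 = 11
  a_10 = 0·11 + 1·9 + 1·4 = 13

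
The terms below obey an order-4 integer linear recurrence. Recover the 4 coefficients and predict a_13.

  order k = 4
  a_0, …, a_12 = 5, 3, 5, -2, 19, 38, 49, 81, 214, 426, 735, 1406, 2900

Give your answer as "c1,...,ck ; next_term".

1,0,2,3 ; 5648

  a_4 = 1·-2 + 0·5 + 2·3 + 3·5 = 19
  a_5 = 1·19 + 0·-2 + 2·5 + 3·3 = 38
  a_6 = 1·38 + 0·19 + 2·-2 + 3·5 = 49
  a_7 = 1·49 + 0·38 + 2·19 + 3·-2 = 81
  a_8 = 1·81 + 0·49 + 2·38 + 3·19 = 214
  a_9 = 1·214 + 0·81 + 2·49 + 3·38 = 426
  a_10 = 1·426 + 0·214 + 2·81 + 3·49 = 735
  a_11 = 1·735 + 0·426 + 2·214 + 3·81 = 1406
  a_12 = 1·1406 + 0·735 + 2·426 + 3·214 = 2900
  a_13 = 1·2900 + 0·1406 + 2·735 + 3·426 = 5648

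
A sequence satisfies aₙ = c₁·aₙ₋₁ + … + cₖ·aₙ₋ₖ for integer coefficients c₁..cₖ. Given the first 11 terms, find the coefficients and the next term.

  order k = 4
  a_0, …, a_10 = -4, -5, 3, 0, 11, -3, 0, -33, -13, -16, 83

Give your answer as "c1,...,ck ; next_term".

1,0,-3,1 ; 89

  a_4 = 1·0 + 0·3 + -3·-5 + 1·-4 = 11
  a_5 = 1·11 + 0·0 + -3·3 + 1·-5 = -3
  a_6 = 1·-3 + 0·11 + -3·0 + 1·3 = 0
  a_7 = 1·0 + 0·-3 + -3·11 + 1·0 = -33
  a_8 = 1·-33 + 0·0 + -3·-3 + 1·11 = -13
  a_9 = 1·-13 + 0·-33 + -3·0 + 1·-3 = -16
  a_10 = 1·-16 + 0·-13 + -3·-33 + 1·0 = 83
  a_11 = 1·83 + 0·-16 + -3·-13 + 1·-33 = 89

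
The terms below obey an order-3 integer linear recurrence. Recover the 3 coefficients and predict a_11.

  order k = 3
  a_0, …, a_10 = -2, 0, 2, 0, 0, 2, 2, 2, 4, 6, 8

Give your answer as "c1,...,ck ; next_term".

  a_3 = 1·2 + 0·0 + 1·-2 = 0
  a_4 = 1·0 + 0·2 + 1·0 = 0
  a_5 = 1·0 + 0·0 + 1·2 = 2
  a_6 = 1·2 + 0·0 + 1·0 = 2
  a_7 = 1·2 + 0·2 + 1·0 = 2
  a_8 = 1·2 + 0·2 + 1·2 = 4
  a_9 = 1·4 + 0·2 + 1·2 = 6
  a_10 = 1·6 + 0·4 + 1·2 = 8
  a_11 = 1·8 + 0·6 + 1·4 = 12

1,0,1 ; 12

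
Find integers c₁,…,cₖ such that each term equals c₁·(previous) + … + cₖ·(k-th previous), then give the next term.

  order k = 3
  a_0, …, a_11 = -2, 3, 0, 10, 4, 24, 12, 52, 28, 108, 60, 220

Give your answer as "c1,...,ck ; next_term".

1,2,-2 ; 124

  a_3 = 1·0 + 2·3 + -2·-2 = 10
  a_4 = 1·10 + 2·0 + -2·3 = 4
  a_5 = 1·4 + 2·10 + -2·0 = 24
  a_6 = 1·24 + 2·4 + -2·10 = 12
  a_7 = 1·12 + 2·24 + -2·4 = 52
  a_8 = 1·52 + 2·12 + -2·24 = 28
  a_9 = 1·28 + 2·52 + -2·12 = 108
  a_10 = 1·108 + 2·28 + -2·52 = 60
  a_11 = 1·60 + 2·108 + -2·28 = 220
  a_12 = 1·220 + 2·60 + -2·108 = 124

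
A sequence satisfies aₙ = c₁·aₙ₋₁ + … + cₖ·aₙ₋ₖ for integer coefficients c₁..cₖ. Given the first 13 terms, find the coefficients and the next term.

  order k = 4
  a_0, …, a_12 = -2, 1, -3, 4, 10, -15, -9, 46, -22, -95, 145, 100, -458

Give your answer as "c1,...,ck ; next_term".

  a_4 = 0·4 + -2·-3 + 2·1 + -1·-2 = 10
  a_5 = 0·10 + -2·4 + 2·-3 + -1·1 = -15
  a_6 = 0·-15 + -2·10 + 2·4 + -1·-3 = -9
  a_7 = 0·-9 + -2·-15 + 2·10 + -1·4 = 46
  a_8 = 0·46 + -2·-9 + 2·-15 + -1·10 = -22
  a_9 = 0·-22 + -2·46 + 2·-9 + -1·-15 = -95
  a_10 = 0·-95 + -2·-22 + 2·46 + -1·-9 = 145
  a_11 = 0·145 + -2·-95 + 2·-22 + -1·46 = 100
  a_12 = 0·100 + -2·145 + 2·-95 + -1·-22 = -458
  a_13 = 0·-458 + -2·100 + 2·145 + -1·-95 = 185

0,-2,2,-1 ; 185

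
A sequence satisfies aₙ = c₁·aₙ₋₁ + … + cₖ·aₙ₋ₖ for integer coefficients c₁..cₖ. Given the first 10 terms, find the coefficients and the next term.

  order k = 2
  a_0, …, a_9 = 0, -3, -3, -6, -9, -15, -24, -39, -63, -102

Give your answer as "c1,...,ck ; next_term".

1,1 ; -165

  a_2 = 1·-3 + 1·0 = -3
  a_3 = 1·-3 + 1·-3 = -6
  a_4 = 1·-6 + 1·-3 = -9
  a_5 = 1·-9 + 1·-6 = -15
  a_6 = 1·-15 + 1·-9 = -24
  a_7 = 1·-24 + 1·-15 = -39
  a_8 = 1·-39 + 1·-24 = -63
  a_9 = 1·-63 + 1·-39 = -102
  a_10 = 1·-102 + 1·-63 = -165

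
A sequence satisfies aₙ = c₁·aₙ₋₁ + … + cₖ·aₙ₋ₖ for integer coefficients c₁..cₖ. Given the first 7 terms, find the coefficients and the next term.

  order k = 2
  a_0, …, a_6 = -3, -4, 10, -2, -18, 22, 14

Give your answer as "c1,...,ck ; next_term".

-1,-2 ; -58

  a_2 = -1·-4 + -2·-3 = 10
  a_3 = -1·10 + -2·-4 = -2
  a_4 = -1·-2 + -2·10 = -18
  a_5 = -1·-18 + -2·-2 = 22
  a_6 = -1·22 + -2·-18 = 14
  a_7 = -1·14 + -2·22 = -58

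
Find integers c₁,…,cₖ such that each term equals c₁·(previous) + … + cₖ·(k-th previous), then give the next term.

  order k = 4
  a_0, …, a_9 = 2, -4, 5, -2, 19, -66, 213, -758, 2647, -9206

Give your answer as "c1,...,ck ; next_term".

-3,1,-3,-2 ; 32113

  a_4 = -3·-2 + 1·5 + -3·-4 + -2·2 = 19
  a_5 = -3·19 + 1·-2 + -3·5 + -2·-4 = -66
  a_6 = -3·-66 + 1·19 + -3·-2 + -2·5 = 213
  a_7 = -3·213 + 1·-66 + -3·19 + -2·-2 = -758
  a_8 = -3·-758 + 1·213 + -3·-66 + -2·19 = 2647
  a_9 = -3·2647 + 1·-758 + -3·213 + -2·-66 = -9206
  a_10 = -3·-9206 + 1·2647 + -3·-758 + -2·213 = 32113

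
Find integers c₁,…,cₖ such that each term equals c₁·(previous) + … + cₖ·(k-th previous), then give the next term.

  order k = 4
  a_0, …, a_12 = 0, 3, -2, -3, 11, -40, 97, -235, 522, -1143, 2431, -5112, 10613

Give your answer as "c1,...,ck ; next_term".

-2,2,3,-2 ; -21871

  a_4 = -2·-3 + 2·-2 + 3·3 + -2·0 = 11
  a_5 = -2·11 + 2·-3 + 3·-2 + -2·3 = -40
  a_6 = -2·-40 + 2·11 + 3·-3 + -2·-2 = 97
  a_7 = -2·97 + 2·-40 + 3·11 + -2·-3 = -235
  a_8 = -2·-235 + 2·97 + 3·-40 + -2·11 = 522
  a_9 = -2·522 + 2·-235 + 3·97 + -2·-40 = -1143
  a_10 = -2·-1143 + 2·522 + 3·-235 + -2·97 = 2431
  a_11 = -2·2431 + 2·-1143 + 3·522 + -2·-235 = -5112
  a_12 = -2·-5112 + 2·2431 + 3·-1143 + -2·522 = 10613
  a_13 = -2·10613 + 2·-5112 + 3·2431 + -2·-1143 = -21871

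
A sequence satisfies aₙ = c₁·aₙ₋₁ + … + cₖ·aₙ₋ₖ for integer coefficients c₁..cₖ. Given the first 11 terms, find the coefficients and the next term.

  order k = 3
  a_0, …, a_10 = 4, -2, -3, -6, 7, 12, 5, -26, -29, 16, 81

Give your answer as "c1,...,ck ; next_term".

0,-1,-2 ; 42

  a_3 = 0·-3 + -1·-2 + -2·4 = -6
  a_4 = 0·-6 + -1·-3 + -2·-2 = 7
  a_5 = 0·7 + -1·-6 + -2·-3 = 12
  a_6 = 0·12 + -1·7 + -2·-6 = 5
  a_7 = 0·5 + -1·12 + -2·7 = -26
  a_8 = 0·-26 + -1·5 + -2·12 = -29
  a_9 = 0·-29 + -1·-26 + -2·5 = 16
  a_10 = 0·16 + -1·-29 + -2·-26 = 81
  a_11 = 0·81 + -1·16 + -2·-29 = 42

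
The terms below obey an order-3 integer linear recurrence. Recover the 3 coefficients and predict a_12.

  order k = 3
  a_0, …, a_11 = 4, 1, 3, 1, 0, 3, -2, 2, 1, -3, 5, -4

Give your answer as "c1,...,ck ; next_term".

  a_3 = -1·3 + 0·1 + 1·4 = 1
  a_4 = -1·1 + 0·3 + 1·1 = 0
  a_5 = -1·0 + 0·1 + 1·3 = 3
  a_6 = -1·3 + 0·0 + 1·1 = -2
  a_7 = -1·-2 + 0·3 + 1·0 = 2
  a_8 = -1·2 + 0·-2 + 1·3 = 1
  a_9 = -1·1 + 0·2 + 1·-2 = -3
  a_10 = -1·-3 + 0·1 + 1·2 = 5
  a_11 = -1·5 + 0·-3 + 1·1 = -4
  a_12 = -1·-4 + 0·5 + 1·-3 = 1

-1,0,1 ; 1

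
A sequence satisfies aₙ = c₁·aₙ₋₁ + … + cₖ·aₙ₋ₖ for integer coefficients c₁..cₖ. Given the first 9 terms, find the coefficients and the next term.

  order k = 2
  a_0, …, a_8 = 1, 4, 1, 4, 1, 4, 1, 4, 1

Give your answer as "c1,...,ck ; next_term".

  a_2 = 0·4 + 1·1 = 1
  a_3 = 0·1 + 1·4 = 4
  a_4 = 0·4 + 1·1 = 1
  a_5 = 0·1 + 1·4 = 4
  a_6 = 0·4 + 1·1 = 1
  a_7 = 0·1 + 1·4 = 4
  a_8 = 0·4 + 1·1 = 1
  a_9 = 0·1 + 1·4 = 4

0,1 ; 4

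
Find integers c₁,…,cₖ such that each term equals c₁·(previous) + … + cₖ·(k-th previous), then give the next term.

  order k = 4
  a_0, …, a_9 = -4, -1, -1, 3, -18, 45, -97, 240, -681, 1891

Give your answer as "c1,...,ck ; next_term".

  a_4 = -3·3 + -3·-1 + -4·-1 + 4·-4 = -18
  a_5 = -3·-18 + -3·3 + -4·-1 + 4·-1 = 45
  a_6 = -3·45 + -3·-18 + -4·3 + 4·-1 = -97
  a_7 = -3·-97 + -3·45 + -4·-18 + 4·3 = 240
  a_8 = -3·240 + -3·-97 + -4·45 + 4·-18 = -681
  a_9 = -3·-681 + -3·240 + -4·-97 + 4·45 = 1891
  a_10 = -3·1891 + -3·-681 + -4·240 + 4·-97 = -4978

-3,-3,-4,4 ; -4978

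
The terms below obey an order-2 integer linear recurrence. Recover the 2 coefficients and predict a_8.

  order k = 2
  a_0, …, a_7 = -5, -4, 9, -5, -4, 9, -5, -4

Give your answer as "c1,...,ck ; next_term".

-1,-1 ; 9

  a_2 = -1·-4 + -1·-5 = 9
  a_3 = -1·9 + -1·-4 = -5
  a_4 = -1·-5 + -1·9 = -4
  a_5 = -1·-4 + -1·-5 = 9
  a_6 = -1·9 + -1·-4 = -5
  a_7 = -1·-5 + -1·9 = -4
  a_8 = -1·-4 + -1·-5 = 9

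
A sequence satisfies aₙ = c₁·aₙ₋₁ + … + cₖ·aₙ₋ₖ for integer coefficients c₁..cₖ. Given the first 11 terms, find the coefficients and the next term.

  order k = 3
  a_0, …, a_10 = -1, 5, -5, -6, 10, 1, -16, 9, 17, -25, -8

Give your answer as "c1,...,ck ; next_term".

0,-1,1 ; 42

  a_3 = 0·-5 + -1·5 + 1·-1 = -6
  a_4 = 0·-6 + -1·-5 + 1·5 = 10
  a_5 = 0·10 + -1·-6 + 1·-5 = 1
  a_6 = 0·1 + -1·10 + 1·-6 = -16
  a_7 = 0·-16 + -1·1 + 1·10 = 9
  a_8 = 0·9 + -1·-16 + 1·1 = 17
  a_9 = 0·17 + -1·9 + 1·-16 = -25
  a_10 = 0·-25 + -1·17 + 1·9 = -8
  a_11 = 0·-8 + -1·-25 + 1·17 = 42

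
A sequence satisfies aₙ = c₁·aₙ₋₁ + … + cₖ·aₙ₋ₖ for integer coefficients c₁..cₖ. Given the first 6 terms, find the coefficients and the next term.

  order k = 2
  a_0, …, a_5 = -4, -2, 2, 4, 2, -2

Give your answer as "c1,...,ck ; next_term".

1,-1 ; -4

  a_2 = 1·-2 + -1·-4 = 2
  a_3 = 1·2 + -1·-2 = 4
  a_4 = 1·4 + -1·2 = 2
  a_5 = 1·2 + -1·4 = -2
  a_6 = 1·-2 + -1·2 = -4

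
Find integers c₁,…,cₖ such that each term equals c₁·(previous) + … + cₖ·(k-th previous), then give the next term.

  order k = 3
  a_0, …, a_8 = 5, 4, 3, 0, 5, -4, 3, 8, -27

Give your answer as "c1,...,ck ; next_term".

-2,-1,2 ; 52

  a_3 = -2·3 + -1·4 + 2·5 = 0
  a_4 = -2·0 + -1·3 + 2·4 = 5
  a_5 = -2·5 + -1·0 + 2·3 = -4
  a_6 = -2·-4 + -1·5 + 2·0 = 3
  a_7 = -2·3 + -1·-4 + 2·5 = 8
  a_8 = -2·8 + -1·3 + 2·-4 = -27
  a_9 = -2·-27 + -1·8 + 2·3 = 52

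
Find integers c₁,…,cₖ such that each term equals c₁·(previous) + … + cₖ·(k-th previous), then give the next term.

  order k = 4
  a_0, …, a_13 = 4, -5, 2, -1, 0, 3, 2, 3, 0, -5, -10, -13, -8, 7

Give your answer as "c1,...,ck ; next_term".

  a_4 = 1·-1 + 0·2 + -1·-5 + -1·4 = 0
  a_5 = 1·0 + 0·-1 + -1·2 + -1·-5 = 3
  a_6 = 1·3 + 0·0 + -1·-1 + -1·2 = 2
  a_7 = 1·2 + 0·3 + -1·0 + -1·-1 = 3
  a_8 = 1·3 + 0·2 + -1·3 + -1·0 = 0
  a_9 = 1·0 + 0·3 + -1·2 + -1·3 = -5
  a_10 = 1·-5 + 0·0 + -1·3 + -1·2 = -10
  a_11 = 1·-10 + 0·-5 + -1·0 + -1·3 = -13
  a_12 = 1·-13 + 0·-10 + -1·-5 + -1·0 = -8
  a_13 = 1·-8 + 0·-13 + -1·-10 + -1·-5 = 7
  a_14 = 1·7 + 0·-8 + -1·-13 + -1·-10 = 30

1,0,-1,-1 ; 30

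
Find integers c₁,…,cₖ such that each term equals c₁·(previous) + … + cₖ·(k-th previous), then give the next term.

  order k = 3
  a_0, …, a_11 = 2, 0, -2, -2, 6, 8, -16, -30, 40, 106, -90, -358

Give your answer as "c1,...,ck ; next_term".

  a_3 = 0·-2 + -3·0 + -1·2 = -2
  a_4 = 0·-2 + -3·-2 + -1·0 = 6
  a_5 = 0·6 + -3·-2 + -1·-2 = 8
  a_6 = 0·8 + -3·6 + -1·-2 = -16
  a_7 = 0·-16 + -3·8 + -1·6 = -30
  a_8 = 0·-30 + -3·-16 + -1·8 = 40
  a_9 = 0·40 + -3·-30 + -1·-16 = 106
  a_10 = 0·106 + -3·40 + -1·-30 = -90
  a_11 = 0·-90 + -3·106 + -1·40 = -358
  a_12 = 0·-358 + -3·-90 + -1·106 = 164

0,-3,-1 ; 164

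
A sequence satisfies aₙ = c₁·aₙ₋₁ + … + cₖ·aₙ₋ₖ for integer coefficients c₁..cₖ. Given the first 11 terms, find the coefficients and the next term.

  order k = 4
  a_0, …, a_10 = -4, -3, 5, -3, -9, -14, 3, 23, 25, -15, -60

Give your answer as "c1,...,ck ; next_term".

1,-1,-1,1 ; -47

  a_4 = 1·-3 + -1·5 + -1·-3 + 1·-4 = -9
  a_5 = 1·-9 + -1·-3 + -1·5 + 1·-3 = -14
  a_6 = 1·-14 + -1·-9 + -1·-3 + 1·5 = 3
  a_7 = 1·3 + -1·-14 + -1·-9 + 1·-3 = 23
  a_8 = 1·23 + -1·3 + -1·-14 + 1·-9 = 25
  a_9 = 1·25 + -1·23 + -1·3 + 1·-14 = -15
  a_10 = 1·-15 + -1·25 + -1·23 + 1·3 = -60
  a_11 = 1·-60 + -1·-15 + -1·25 + 1·23 = -47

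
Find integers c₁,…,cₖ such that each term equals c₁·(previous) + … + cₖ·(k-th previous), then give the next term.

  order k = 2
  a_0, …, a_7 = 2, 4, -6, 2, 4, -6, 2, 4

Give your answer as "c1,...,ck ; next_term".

-1,-1 ; -6

  a_2 = -1·4 + -1·2 = -6
  a_3 = -1·-6 + -1·4 = 2
  a_4 = -1·2 + -1·-6 = 4
  a_5 = -1·4 + -1·2 = -6
  a_6 = -1·-6 + -1·4 = 2
  a_7 = -1·2 + -1·-6 = 4
  a_8 = -1·4 + -1·2 = -6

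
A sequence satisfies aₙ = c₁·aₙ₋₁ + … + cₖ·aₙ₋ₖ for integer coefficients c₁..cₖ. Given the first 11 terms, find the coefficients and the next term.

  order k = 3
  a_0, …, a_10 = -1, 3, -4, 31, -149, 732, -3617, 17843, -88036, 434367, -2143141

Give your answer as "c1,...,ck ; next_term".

  a_3 = -4·-4 + 4·3 + -3·-1 = 31
  a_4 = -4·31 + 4·-4 + -3·3 = -149
  a_5 = -4·-149 + 4·31 + -3·-4 = 732
  a_6 = -4·732 + 4·-149 + -3·31 = -3617
  a_7 = -4·-3617 + 4·732 + -3·-149 = 17843
  a_8 = -4·17843 + 4·-3617 + -3·732 = -88036
  a_9 = -4·-88036 + 4·17843 + -3·-3617 = 434367
  a_10 = -4·434367 + 4·-88036 + -3·17843 = -2143141
  a_11 = -4·-2143141 + 4·434367 + -3·-88036 = 10574140

-4,4,-3 ; 10574140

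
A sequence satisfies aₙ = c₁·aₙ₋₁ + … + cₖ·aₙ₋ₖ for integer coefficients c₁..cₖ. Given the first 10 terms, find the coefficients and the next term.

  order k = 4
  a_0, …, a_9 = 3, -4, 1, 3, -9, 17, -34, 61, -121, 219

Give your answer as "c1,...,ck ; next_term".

-1,3,3,1 ; -433

  a_4 = -1·3 + 3·1 + 3·-4 + 1·3 = -9
  a_5 = -1·-9 + 3·3 + 3·1 + 1·-4 = 17
  a_6 = -1·17 + 3·-9 + 3·3 + 1·1 = -34
  a_7 = -1·-34 + 3·17 + 3·-9 + 1·3 = 61
  a_8 = -1·61 + 3·-34 + 3·17 + 1·-9 = -121
  a_9 = -1·-121 + 3·61 + 3·-34 + 1·17 = 219
  a_10 = -1·219 + 3·-121 + 3·61 + 1·-34 = -433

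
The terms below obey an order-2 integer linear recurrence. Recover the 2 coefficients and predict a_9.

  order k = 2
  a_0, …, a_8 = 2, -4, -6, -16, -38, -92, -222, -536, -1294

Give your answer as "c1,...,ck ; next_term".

  a_2 = 2·-4 + 1·2 = -6
  a_3 = 2·-6 + 1·-4 = -16
  a_4 = 2·-16 + 1·-6 = -38
  a_5 = 2·-38 + 1·-16 = -92
  a_6 = 2·-92 + 1·-38 = -222
  a_7 = 2·-222 + 1·-92 = -536
  a_8 = 2·-536 + 1·-222 = -1294
  a_9 = 2·-1294 + 1·-536 = -3124

2,1 ; -3124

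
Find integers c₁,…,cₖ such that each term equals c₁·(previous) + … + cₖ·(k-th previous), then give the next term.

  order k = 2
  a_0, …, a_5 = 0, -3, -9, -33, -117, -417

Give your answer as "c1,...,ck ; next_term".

  a_2 = 3·-3 + 2·0 = -9
  a_3 = 3·-9 + 2·-3 = -33
  a_4 = 3·-33 + 2·-9 = -117
  a_5 = 3·-117 + 2·-33 = -417
  a_6 = 3·-417 + 2·-117 = -1485

3,2 ; -1485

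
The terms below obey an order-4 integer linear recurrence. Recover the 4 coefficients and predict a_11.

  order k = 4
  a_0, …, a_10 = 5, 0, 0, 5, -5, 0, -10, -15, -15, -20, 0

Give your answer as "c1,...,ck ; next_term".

  a_4 = 1·5 + 1·0 + -1·0 + -2·5 = -5
  a_5 = 1·-5 + 1·5 + -1·0 + -2·0 = 0
  a_6 = 1·0 + 1·-5 + -1·5 + -2·0 = -10
  a_7 = 1·-10 + 1·0 + -1·-5 + -2·5 = -15
  a_8 = 1·-15 + 1·-10 + -1·0 + -2·-5 = -15
  a_9 = 1·-15 + 1·-15 + -1·-10 + -2·0 = -20
  a_10 = 1·-20 + 1·-15 + -1·-15 + -2·-10 = 0
  a_11 = 1·0 + 1·-20 + -1·-15 + -2·-15 = 25

1,1,-1,-2 ; 25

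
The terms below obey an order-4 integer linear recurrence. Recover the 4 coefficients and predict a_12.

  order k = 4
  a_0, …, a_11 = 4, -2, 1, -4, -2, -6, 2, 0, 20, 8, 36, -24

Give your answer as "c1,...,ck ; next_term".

0,2,-2,-2 ; 16

  a_4 = 0·-4 + 2·1 + -2·-2 + -2·4 = -2
  a_5 = 0·-2 + 2·-4 + -2·1 + -2·-2 = -6
  a_6 = 0·-6 + 2·-2 + -2·-4 + -2·1 = 2
  a_7 = 0·2 + 2·-6 + -2·-2 + -2·-4 = 0
  a_8 = 0·0 + 2·2 + -2·-6 + -2·-2 = 20
  a_9 = 0·20 + 2·0 + -2·2 + -2·-6 = 8
  a_10 = 0·8 + 2·20 + -2·0 + -2·2 = 36
  a_11 = 0·36 + 2·8 + -2·20 + -2·0 = -24
  a_12 = 0·-24 + 2·36 + -2·8 + -2·20 = 16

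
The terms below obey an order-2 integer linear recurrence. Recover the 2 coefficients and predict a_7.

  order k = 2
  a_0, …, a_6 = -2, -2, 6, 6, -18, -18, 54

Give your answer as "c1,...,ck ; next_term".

0,-3 ; 54

  a_2 = 0·-2 + -3·-2 = 6
  a_3 = 0·6 + -3·-2 = 6
  a_4 = 0·6 + -3·6 = -18
  a_5 = 0·-18 + -3·6 = -18
  a_6 = 0·-18 + -3·-18 = 54
  a_7 = 0·54 + -3·-18 = 54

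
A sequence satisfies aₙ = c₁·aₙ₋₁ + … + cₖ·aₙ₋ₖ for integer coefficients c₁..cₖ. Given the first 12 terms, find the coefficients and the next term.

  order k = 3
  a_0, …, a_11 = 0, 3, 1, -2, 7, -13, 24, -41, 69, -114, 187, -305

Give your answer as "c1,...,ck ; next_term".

-2,0,1 ; 496

  a_3 = -2·1 + 0·3 + 1·0 = -2
  a_4 = -2·-2 + 0·1 + 1·3 = 7
  a_5 = -2·7 + 0·-2 + 1·1 = -13
  a_6 = -2·-13 + 0·7 + 1·-2 = 24
  a_7 = -2·24 + 0·-13 + 1·7 = -41
  a_8 = -2·-41 + 0·24 + 1·-13 = 69
  a_9 = -2·69 + 0·-41 + 1·24 = -114
  a_10 = -2·-114 + 0·69 + 1·-41 = 187
  a_11 = -2·187 + 0·-114 + 1·69 = -305
  a_12 = -2·-305 + 0·187 + 1·-114 = 496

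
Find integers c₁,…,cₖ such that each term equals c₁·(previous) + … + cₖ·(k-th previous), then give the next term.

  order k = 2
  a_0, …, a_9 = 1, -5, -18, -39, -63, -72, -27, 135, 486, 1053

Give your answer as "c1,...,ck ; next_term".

  a_2 = 3·-5 + -3·1 = -18
  a_3 = 3·-18 + -3·-5 = -39
  a_4 = 3·-39 + -3·-18 = -63
  a_5 = 3·-63 + -3·-39 = -72
  a_6 = 3·-72 + -3·-63 = -27
  a_7 = 3·-27 + -3·-72 = 135
  a_8 = 3·135 + -3·-27 = 486
  a_9 = 3·486 + -3·135 = 1053
  a_10 = 3·1053 + -3·486 = 1701

3,-3 ; 1701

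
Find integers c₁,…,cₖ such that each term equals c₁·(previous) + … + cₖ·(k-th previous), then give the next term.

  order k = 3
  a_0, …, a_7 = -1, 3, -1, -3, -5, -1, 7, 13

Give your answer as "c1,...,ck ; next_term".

  a_3 = 1·-1 + -1·3 + -1·-1 = -3
  a_4 = 1·-3 + -1·-1 + -1·3 = -5
  a_5 = 1·-5 + -1·-3 + -1·-1 = -1
  a_6 = 1·-1 + -1·-5 + -1·-3 = 7
  a_7 = 1·7 + -1·-1 + -1·-5 = 13
  a_8 = 1·13 + -1·7 + -1·-1 = 7

1,-1,-1 ; 7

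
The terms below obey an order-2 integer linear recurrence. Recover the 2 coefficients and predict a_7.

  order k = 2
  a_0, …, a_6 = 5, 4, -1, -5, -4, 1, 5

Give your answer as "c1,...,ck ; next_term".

1,-1 ; 4

  a_2 = 1·4 + -1·5 = -1
  a_3 = 1·-1 + -1·4 = -5
  a_4 = 1·-5 + -1·-1 = -4
  a_5 = 1·-4 + -1·-5 = 1
  a_6 = 1·1 + -1·-4 = 5
  a_7 = 1·5 + -1·1 = 4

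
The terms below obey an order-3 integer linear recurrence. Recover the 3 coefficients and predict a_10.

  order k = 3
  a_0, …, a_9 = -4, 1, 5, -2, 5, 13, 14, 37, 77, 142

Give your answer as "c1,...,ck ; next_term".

  a_3 = 1·5 + 1·1 + 2·-4 = -2
  a_4 = 1·-2 + 1·5 + 2·1 = 5
  a_5 = 1·5 + 1·-2 + 2·5 = 13
  a_6 = 1·13 + 1·5 + 2·-2 = 14
  a_7 = 1·14 + 1·13 + 2·5 = 37
  a_8 = 1·37 + 1·14 + 2·13 = 77
  a_9 = 1·77 + 1·37 + 2·14 = 142
  a_10 = 1·142 + 1·77 + 2·37 = 293

1,1,2 ; 293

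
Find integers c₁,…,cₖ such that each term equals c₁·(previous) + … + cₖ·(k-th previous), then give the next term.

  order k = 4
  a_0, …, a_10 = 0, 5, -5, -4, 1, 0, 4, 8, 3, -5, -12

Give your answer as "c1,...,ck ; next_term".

1,-1,0,-1 ; -15

  a_4 = 1·-4 + -1·-5 + 0·5 + -1·0 = 1
  a_5 = 1·1 + -1·-4 + 0·-5 + -1·5 = 0
  a_6 = 1·0 + -1·1 + 0·-4 + -1·-5 = 4
  a_7 = 1·4 + -1·0 + 0·1 + -1·-4 = 8
  a_8 = 1·8 + -1·4 + 0·0 + -1·1 = 3
  a_9 = 1·3 + -1·8 + 0·4 + -1·0 = -5
  a_10 = 1·-5 + -1·3 + 0·8 + -1·4 = -12
  a_11 = 1·-12 + -1·-5 + 0·3 + -1·8 = -15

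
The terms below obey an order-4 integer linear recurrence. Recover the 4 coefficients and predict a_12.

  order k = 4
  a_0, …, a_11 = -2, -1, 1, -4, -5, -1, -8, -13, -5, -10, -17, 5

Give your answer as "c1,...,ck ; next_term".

  a_4 = 2·-4 + -1·1 + 2·-1 + -3·-2 = -5
  a_5 = 2·-5 + -1·-4 + 2·1 + -3·-1 = -1
  a_6 = 2·-1 + -1·-5 + 2·-4 + -3·1 = -8
  a_7 = 2·-8 + -1·-1 + 2·-5 + -3·-4 = -13
  a_8 = 2·-13 + -1·-8 + 2·-1 + -3·-5 = -5
  a_9 = 2·-5 + -1·-13 + 2·-8 + -3·-1 = -10
  a_10 = 2·-10 + -1·-5 + 2·-13 + -3·-8 = -17
  a_11 = 2·-17 + -1·-10 + 2·-5 + -3·-13 = 5
  a_12 = 2·5 + -1·-17 + 2·-10 + -3·-5 = 22

2,-1,2,-3 ; 22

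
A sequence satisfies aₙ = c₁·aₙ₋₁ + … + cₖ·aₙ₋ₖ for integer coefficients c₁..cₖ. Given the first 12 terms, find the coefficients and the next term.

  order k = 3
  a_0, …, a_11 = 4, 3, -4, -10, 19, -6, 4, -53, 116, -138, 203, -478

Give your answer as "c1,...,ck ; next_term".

  a_3 = -2·-4 + -2·3 + -3·4 = -10
  a_4 = -2·-10 + -2·-4 + -3·3 = 19
  a_5 = -2·19 + -2·-10 + -3·-4 = -6
  a_6 = -2·-6 + -2·19 + -3·-10 = 4
  a_7 = -2·4 + -2·-6 + -3·19 = -53
  a_8 = -2·-53 + -2·4 + -3·-6 = 116
  a_9 = -2·116 + -2·-53 + -3·4 = -138
  a_10 = -2·-138 + -2·116 + -3·-53 = 203
  a_11 = -2·203 + -2·-138 + -3·116 = -478
  a_12 = -2·-478 + -2·203 + -3·-138 = 964

-2,-2,-3 ; 964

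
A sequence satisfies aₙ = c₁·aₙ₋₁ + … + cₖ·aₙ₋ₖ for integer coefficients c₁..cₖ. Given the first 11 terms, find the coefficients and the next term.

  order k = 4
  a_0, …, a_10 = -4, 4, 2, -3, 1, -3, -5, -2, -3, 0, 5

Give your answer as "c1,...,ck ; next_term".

1,0,0,-1 ; 7

  a_4 = 1·-3 + 0·2 + 0·4 + -1·-4 = 1
  a_5 = 1·1 + 0·-3 + 0·2 + -1·4 = -3
  a_6 = 1·-3 + 0·1 + 0·-3 + -1·2 = -5
  a_7 = 1·-5 + 0·-3 + 0·1 + -1·-3 = -2
  a_8 = 1·-2 + 0·-5 + 0·-3 + -1·1 = -3
  a_9 = 1·-3 + 0·-2 + 0·-5 + -1·-3 = 0
  a_10 = 1·0 + 0·-3 + 0·-2 + -1·-5 = 5
  a_11 = 1·5 + 0·0 + 0·-3 + -1·-2 = 7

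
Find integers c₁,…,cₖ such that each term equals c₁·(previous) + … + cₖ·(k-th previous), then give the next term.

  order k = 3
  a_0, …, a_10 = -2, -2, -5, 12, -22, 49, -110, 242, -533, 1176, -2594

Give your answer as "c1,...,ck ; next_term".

  a_3 = -2·-5 + 0·-2 + -1·-2 = 12
  a_4 = -2·12 + 0·-5 + -1·-2 = -22
  a_5 = -2·-22 + 0·12 + -1·-5 = 49
  a_6 = -2·49 + 0·-22 + -1·12 = -110
  a_7 = -2·-110 + 0·49 + -1·-22 = 242
  a_8 = -2·242 + 0·-110 + -1·49 = -533
  a_9 = -2·-533 + 0·242 + -1·-110 = 1176
  a_10 = -2·1176 + 0·-533 + -1·242 = -2594
  a_11 = -2·-2594 + 0·1176 + -1·-533 = 5721

-2,0,-1 ; 5721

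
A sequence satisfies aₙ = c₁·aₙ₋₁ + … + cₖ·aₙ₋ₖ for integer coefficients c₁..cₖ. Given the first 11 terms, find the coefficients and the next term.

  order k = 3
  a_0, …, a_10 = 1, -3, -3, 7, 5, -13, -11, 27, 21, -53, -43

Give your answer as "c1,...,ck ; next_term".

  a_3 = -1·-3 + -2·-3 + -2·1 = 7
  a_4 = -1·7 + -2·-3 + -2·-3 = 5
  a_5 = -1·5 + -2·7 + -2·-3 = -13
  a_6 = -1·-13 + -2·5 + -2·7 = -11
  a_7 = -1·-11 + -2·-13 + -2·5 = 27
  a_8 = -1·27 + -2·-11 + -2·-13 = 21
  a_9 = -1·21 + -2·27 + -2·-11 = -53
  a_10 = -1·-53 + -2·21 + -2·27 = -43
  a_11 = -1·-43 + -2·-53 + -2·21 = 107

-1,-2,-2 ; 107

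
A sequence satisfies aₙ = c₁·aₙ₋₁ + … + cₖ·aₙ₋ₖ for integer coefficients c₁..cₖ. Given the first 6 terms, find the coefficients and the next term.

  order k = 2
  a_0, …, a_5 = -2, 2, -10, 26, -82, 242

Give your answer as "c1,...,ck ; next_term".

-2,3 ; -730

  a_2 = -2·2 + 3·-2 = -10
  a_3 = -2·-10 + 3·2 = 26
  a_4 = -2·26 + 3·-10 = -82
  a_5 = -2·-82 + 3·26 = 242
  a_6 = -2·242 + 3·-82 = -730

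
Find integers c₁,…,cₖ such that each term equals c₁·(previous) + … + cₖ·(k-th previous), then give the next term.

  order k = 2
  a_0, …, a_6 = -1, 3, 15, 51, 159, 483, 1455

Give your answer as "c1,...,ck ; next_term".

4,-3 ; 4371

  a_2 = 4·3 + -3·-1 = 15
  a_3 = 4·15 + -3·3 = 51
  a_4 = 4·51 + -3·15 = 159
  a_5 = 4·159 + -3·51 = 483
  a_6 = 4·483 + -3·159 = 1455
  a_7 = 4·1455 + -3·483 = 4371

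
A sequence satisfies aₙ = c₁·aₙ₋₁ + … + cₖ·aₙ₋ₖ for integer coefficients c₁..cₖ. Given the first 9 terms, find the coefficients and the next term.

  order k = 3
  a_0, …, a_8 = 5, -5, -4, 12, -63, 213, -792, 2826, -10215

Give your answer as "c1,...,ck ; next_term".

-3,3,3 ; 36747

  a_3 = -3·-4 + 3·-5 + 3·5 = 12
  a_4 = -3·12 + 3·-4 + 3·-5 = -63
  a_5 = -3·-63 + 3·12 + 3·-4 = 213
  a_6 = -3·213 + 3·-63 + 3·12 = -792
  a_7 = -3·-792 + 3·213 + 3·-63 = 2826
  a_8 = -3·2826 + 3·-792 + 3·213 = -10215
  a_9 = -3·-10215 + 3·2826 + 3·-792 = 36747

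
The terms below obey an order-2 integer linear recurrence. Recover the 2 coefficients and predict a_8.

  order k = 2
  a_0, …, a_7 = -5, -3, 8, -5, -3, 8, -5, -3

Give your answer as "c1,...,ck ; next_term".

-1,-1 ; 8

  a_2 = -1·-3 + -1·-5 = 8
  a_3 = -1·8 + -1·-3 = -5
  a_4 = -1·-5 + -1·8 = -3
  a_5 = -1·-3 + -1·-5 = 8
  a_6 = -1·8 + -1·-3 = -5
  a_7 = -1·-5 + -1·8 = -3
  a_8 = -1·-3 + -1·-5 = 8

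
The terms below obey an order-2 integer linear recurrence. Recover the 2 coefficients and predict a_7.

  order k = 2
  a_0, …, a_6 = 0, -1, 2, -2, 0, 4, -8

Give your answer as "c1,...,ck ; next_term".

-2,-2 ; 8

  a_2 = -2·-1 + -2·0 = 2
  a_3 = -2·2 + -2·-1 = -2
  a_4 = -2·-2 + -2·2 = 0
  a_5 = -2·0 + -2·-2 = 4
  a_6 = -2·4 + -2·0 = -8
  a_7 = -2·-8 + -2·4 = 8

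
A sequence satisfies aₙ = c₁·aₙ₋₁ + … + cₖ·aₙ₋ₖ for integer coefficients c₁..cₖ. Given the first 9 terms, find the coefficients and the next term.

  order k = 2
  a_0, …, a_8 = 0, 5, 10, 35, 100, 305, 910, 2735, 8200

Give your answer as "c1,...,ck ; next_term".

2,3 ; 24605

  a_2 = 2·5 + 3·0 = 10
  a_3 = 2·10 + 3·5 = 35
  a_4 = 2·35 + 3·10 = 100
  a_5 = 2·100 + 3·35 = 305
  a_6 = 2·305 + 3·100 = 910
  a_7 = 2·910 + 3·305 = 2735
  a_8 = 2·2735 + 3·910 = 8200
  a_9 = 2·8200 + 3·2735 = 24605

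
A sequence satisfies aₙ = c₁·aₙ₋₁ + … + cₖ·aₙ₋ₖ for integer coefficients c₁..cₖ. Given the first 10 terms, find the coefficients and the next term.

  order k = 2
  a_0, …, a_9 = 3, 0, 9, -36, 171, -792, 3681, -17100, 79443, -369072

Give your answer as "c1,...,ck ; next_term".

  a_2 = -4·0 + 3·3 = 9
  a_3 = -4·9 + 3·0 = -36
  a_4 = -4·-36 + 3·9 = 171
  a_5 = -4·171 + 3·-36 = -792
  a_6 = -4·-792 + 3·171 = 3681
  a_7 = -4·3681 + 3·-792 = -17100
  a_8 = -4·-17100 + 3·3681 = 79443
  a_9 = -4·79443 + 3·-17100 = -369072
  a_10 = -4·-369072 + 3·79443 = 1714617

-4,3 ; 1714617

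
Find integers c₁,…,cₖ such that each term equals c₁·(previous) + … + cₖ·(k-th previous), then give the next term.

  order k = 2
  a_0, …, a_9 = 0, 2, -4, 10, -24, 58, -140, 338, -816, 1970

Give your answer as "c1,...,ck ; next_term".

  a_2 = -2·2 + 1·0 = -4
  a_3 = -2·-4 + 1·2 = 10
  a_4 = -2·10 + 1·-4 = -24
  a_5 = -2·-24 + 1·10 = 58
  a_6 = -2·58 + 1·-24 = -140
  a_7 = -2·-140 + 1·58 = 338
  a_8 = -2·338 + 1·-140 = -816
  a_9 = -2·-816 + 1·338 = 1970
  a_10 = -2·1970 + 1·-816 = -4756

-2,1 ; -4756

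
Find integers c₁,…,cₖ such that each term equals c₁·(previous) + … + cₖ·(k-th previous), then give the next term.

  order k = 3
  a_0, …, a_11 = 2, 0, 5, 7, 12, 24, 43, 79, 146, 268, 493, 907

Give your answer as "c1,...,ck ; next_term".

1,1,1 ; 1668

  a_3 = 1·5 + 1·0 + 1·2 = 7
  a_4 = 1·7 + 1·5 + 1·0 = 12
  a_5 = 1·12 + 1·7 + 1·5 = 24
  a_6 = 1·24 + 1·12 + 1·7 = 43
  a_7 = 1·43 + 1·24 + 1·12 = 79
  a_8 = 1·79 + 1·43 + 1·24 = 146
  a_9 = 1·146 + 1·79 + 1·43 = 268
  a_10 = 1·268 + 1·146 + 1·79 = 493
  a_11 = 1·493 + 1·268 + 1·146 = 907
  a_12 = 1·907 + 1·493 + 1·268 = 1668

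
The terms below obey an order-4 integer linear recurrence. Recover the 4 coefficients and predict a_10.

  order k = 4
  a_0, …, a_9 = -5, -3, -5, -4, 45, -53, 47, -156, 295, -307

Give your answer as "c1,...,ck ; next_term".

-2,-2,-4,-3 ; 507

  a_4 = -2·-4 + -2·-5 + -4·-3 + -3·-5 = 45
  a_5 = -2·45 + -2·-4 + -4·-5 + -3·-3 = -53
  a_6 = -2·-53 + -2·45 + -4·-4 + -3·-5 = 47
  a_7 = -2·47 + -2·-53 + -4·45 + -3·-4 = -156
  a_8 = -2·-156 + -2·47 + -4·-53 + -3·45 = 295
  a_9 = -2·295 + -2·-156 + -4·47 + -3·-53 = -307
  a_10 = -2·-307 + -2·295 + -4·-156 + -3·47 = 507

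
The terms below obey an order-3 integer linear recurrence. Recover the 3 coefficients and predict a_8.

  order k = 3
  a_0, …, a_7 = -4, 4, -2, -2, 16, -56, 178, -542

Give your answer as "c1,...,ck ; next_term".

-3,1,3 ; 1636

  a_3 = -3·-2 + 1·4 + 3·-4 = -2
  a_4 = -3·-2 + 1·-2 + 3·4 = 16
  a_5 = -3·16 + 1·-2 + 3·-2 = -56
  a_6 = -3·-56 + 1·16 + 3·-2 = 178
  a_7 = -3·178 + 1·-56 + 3·16 = -542
  a_8 = -3·-542 + 1·178 + 3·-56 = 1636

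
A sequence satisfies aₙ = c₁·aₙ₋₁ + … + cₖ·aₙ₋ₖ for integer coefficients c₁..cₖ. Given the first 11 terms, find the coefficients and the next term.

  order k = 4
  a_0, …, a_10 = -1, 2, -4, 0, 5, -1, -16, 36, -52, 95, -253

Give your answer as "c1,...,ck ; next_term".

  a_4 = -3·0 + -3·-4 + -3·2 + 1·-1 = 5
  a_5 = -3·5 + -3·0 + -3·-4 + 1·2 = -1
  a_6 = -3·-1 + -3·5 + -3·0 + 1·-4 = -16
  a_7 = -3·-16 + -3·-1 + -3·5 + 1·0 = 36
  a_8 = -3·36 + -3·-16 + -3·-1 + 1·5 = -52
  a_9 = -3·-52 + -3·36 + -3·-16 + 1·-1 = 95
  a_10 = -3·95 + -3·-52 + -3·36 + 1·-16 = -253
  a_11 = -3·-253 + -3·95 + -3·-52 + 1·36 = 666

-3,-3,-3,1 ; 666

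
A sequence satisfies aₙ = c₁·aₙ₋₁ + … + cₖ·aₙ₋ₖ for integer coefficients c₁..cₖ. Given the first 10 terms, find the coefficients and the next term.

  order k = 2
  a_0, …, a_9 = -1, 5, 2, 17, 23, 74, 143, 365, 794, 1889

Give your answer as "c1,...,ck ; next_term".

  a_2 = 1·5 + 3·-1 = 2
  a_3 = 1·2 + 3·5 = 17
  a_4 = 1·17 + 3·2 = 23
  a_5 = 1·23 + 3·17 = 74
  a_6 = 1·74 + 3·23 = 143
  a_7 = 1·143 + 3·74 = 365
  a_8 = 1·365 + 3·143 = 794
  a_9 = 1·794 + 3·365 = 1889
  a_10 = 1·1889 + 3·794 = 4271

1,3 ; 4271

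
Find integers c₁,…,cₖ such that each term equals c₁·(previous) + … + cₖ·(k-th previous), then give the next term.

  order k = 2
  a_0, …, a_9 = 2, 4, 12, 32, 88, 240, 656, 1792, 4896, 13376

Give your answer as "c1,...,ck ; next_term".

2,2 ; 36544

  a_2 = 2·4 + 2·2 = 12
  a_3 = 2·12 + 2·4 = 32
  a_4 = 2·32 + 2·12 = 88
  a_5 = 2·88 + 2·32 = 240
  a_6 = 2·240 + 2·88 = 656
  a_7 = 2·656 + 2·240 = 1792
  a_8 = 2·1792 + 2·656 = 4896
  a_9 = 2·4896 + 2·1792 = 13376
  a_10 = 2·13376 + 2·4896 = 36544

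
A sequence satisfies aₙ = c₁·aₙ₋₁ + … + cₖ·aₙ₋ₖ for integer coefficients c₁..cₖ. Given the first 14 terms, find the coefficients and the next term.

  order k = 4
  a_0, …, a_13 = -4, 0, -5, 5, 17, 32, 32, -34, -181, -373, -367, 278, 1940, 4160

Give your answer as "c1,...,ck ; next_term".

1,0,-3,-3 ; 4427

  a_4 = 1·5 + 0·-5 + -3·0 + -3·-4 = 17
  a_5 = 1·17 + 0·5 + -3·-5 + -3·0 = 32
  a_6 = 1·32 + 0·17 + -3·5 + -3·-5 = 32
  a_7 = 1·32 + 0·32 + -3·17 + -3·5 = -34
  a_8 = 1·-34 + 0·32 + -3·32 + -3·17 = -181
  a_9 = 1·-181 + 0·-34 + -3·32 + -3·32 = -373
  a_10 = 1·-373 + 0·-181 + -3·-34 + -3·32 = -367
  a_11 = 1·-367 + 0·-373 + -3·-181 + -3·-34 = 278
  a_12 = 1·278 + 0·-367 + -3·-373 + -3·-181 = 1940
  a_13 = 1·1940 + 0·278 + -3·-367 + -3·-373 = 4160
  a_14 = 1·4160 + 0·1940 + -3·278 + -3·-367 = 4427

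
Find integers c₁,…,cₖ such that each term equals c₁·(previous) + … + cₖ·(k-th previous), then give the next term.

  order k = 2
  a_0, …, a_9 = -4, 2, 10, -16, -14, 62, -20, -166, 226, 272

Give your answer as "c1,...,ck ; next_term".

-1,-3 ; -950

  a_2 = -1·2 + -3·-4 = 10
  a_3 = -1·10 + -3·2 = -16
  a_4 = -1·-16 + -3·10 = -14
  a_5 = -1·-14 + -3·-16 = 62
  a_6 = -1·62 + -3·-14 = -20
  a_7 = -1·-20 + -3·62 = -166
  a_8 = -1·-166 + -3·-20 = 226
  a_9 = -1·226 + -3·-166 = 272
  a_10 = -1·272 + -3·226 = -950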